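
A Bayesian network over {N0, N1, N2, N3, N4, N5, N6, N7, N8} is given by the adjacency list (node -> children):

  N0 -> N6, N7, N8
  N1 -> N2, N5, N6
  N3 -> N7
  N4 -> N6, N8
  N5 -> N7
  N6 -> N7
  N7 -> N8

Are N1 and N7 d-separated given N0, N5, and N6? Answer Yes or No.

Yes

Enumerating the 6 paths from N1 to N7 and testing each for blocking by {N0, N5, N6}:
Path 1: N1 → N5 → N7
  N5 is a chain here and N5 is conditioned on, so the path is blocked at N5.
Path 2: N1 → N6 ← N0 → N7
  N0 is a fork here and N0 is conditioned on, so the path is blocked at N0.
Path 3: N1 → N6 ← N0 → N8 ← N7
  N0 is a fork here and N0 is conditioned on, so the path is blocked at N0.
Path 4: N1 → N6 ← N4 → N8 ← N0 → N7
  N8 is a collider here and neither N8 nor any of its descendants is conditioned on, so the collider stays closed — the path is blocked at N8.
Path 5: N1 → N6 ← N4 → N8 ← N7
  N8 is a collider here and neither N8 nor any of its descendants is conditioned on, so the collider stays closed — the path is blocked at N8.
Path 6: N1 → N6 → N7
  N6 is a chain here and N6 is conditioned on, so the path is blocked at N6.
Every path is blocked, so N1 and N7 are d-separated given {N0, N5, N6}.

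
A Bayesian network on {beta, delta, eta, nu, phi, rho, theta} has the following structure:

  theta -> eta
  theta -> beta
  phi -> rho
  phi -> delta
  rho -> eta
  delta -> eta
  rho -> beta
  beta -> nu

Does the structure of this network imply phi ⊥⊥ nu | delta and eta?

No — phi and nu are not d-separated given {delta, eta}.

Enumerating the 4 paths from phi to nu and testing each for blocking by {delta, eta}:
  1. phi → rho → eta ← theta → beta → nu — rho:chain[open]; eta:collider[open]; theta:fork[open]; beta:chain[open] ⇒ active
  2. phi → rho → beta → nu — rho:chain[open]; beta:chain[open] ⇒ active
  3. phi → delta → eta ← rho → beta → nu — delta:chain[blocks]; eta:collider[open]; rho:fork[open]; beta:chain[open] ⇒ blocked
  4. phi → delta → eta ← theta → beta → nu — delta:chain[blocks]; eta:collider[open]; theta:fork[open]; beta:chain[open] ⇒ blocked
At least one path is unblocked, so d-separation fails.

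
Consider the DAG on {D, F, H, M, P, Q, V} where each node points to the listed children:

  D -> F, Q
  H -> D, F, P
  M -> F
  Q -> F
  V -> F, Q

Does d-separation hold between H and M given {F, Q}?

We examine all 4 paths between H and M:
Path 1: H → D → Q ← V → F ← M
  D is a chain and D is not conditioned on; Q is a collider and Q is conditioned on, which opens it; V is a fork and V is not conditioned on; F is a collider and F is conditioned on, which opens it — no node blocks this path, so it is active.
Path 2: H → D → Q → F ← M
  Q is a chain here and Q is conditioned on, so the path is blocked at Q.
Path 3: H → D → F ← M
  D is a chain and D is not conditioned on; F is a collider and F is conditioned on, which opens it — no node blocks this path, so it is active.
Path 4: H → F ← M
  F is a collider and F is conditioned on, which opens it — no node blocks this path, so it is active.
Because an active path exists, H and M are not d-separated.

No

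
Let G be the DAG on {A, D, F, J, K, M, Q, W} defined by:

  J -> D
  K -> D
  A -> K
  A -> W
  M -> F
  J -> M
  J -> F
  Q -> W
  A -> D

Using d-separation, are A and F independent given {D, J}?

Yes — A and F are d-separated given {D, J}.

There are 4 undirected paths between A and F; checking each against the conditioning set {D, J}:
Path 1: A → K → D ← J → M → F
  J is a fork here and J is conditioned on, so the path is blocked at J.
Path 2: A → K → D ← J → F
  J is a fork here and J is conditioned on, so the path is blocked at J.
Path 3: A → D ← J → M → F
  J is a fork here and J is conditioned on, so the path is blocked at J.
Path 4: A → D ← J → F
  J is a fork here and J is conditioned on, so the path is blocked at J.
Every path is blocked, so A and F are d-separated given {D, J}.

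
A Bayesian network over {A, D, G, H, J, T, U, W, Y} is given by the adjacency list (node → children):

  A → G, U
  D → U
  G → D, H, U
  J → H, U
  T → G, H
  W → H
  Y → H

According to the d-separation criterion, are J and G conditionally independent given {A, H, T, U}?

There are 5 undirected paths between J and G; checking each against the conditioning set {A, H, T, U}:
Path 1: J → U ← D ← G
  U is a collider and U is conditioned on, which opens it; D is a chain and D is not conditioned on — no node blocks this path, so it is active.
Path 2: J → U ← A → G
  A is a fork here and A is conditioned on, so the path is blocked at A.
Path 3: J → U ← G
  U is a collider and U is conditioned on, which opens it — no node blocks this path, so it is active.
Path 4: J → H ← T → G
  T is a fork here and T is conditioned on, so the path is blocked at T.
Path 5: J → H ← G
  H is a collider and H is conditioned on, which opens it — no node blocks this path, so it is active.
Because an active path exists, J and G are not d-separated.

No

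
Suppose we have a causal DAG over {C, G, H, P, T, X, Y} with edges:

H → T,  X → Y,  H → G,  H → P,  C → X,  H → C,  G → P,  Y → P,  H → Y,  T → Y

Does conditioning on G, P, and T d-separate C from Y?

5 paths connect C and Y; each must be blocked for d-separation to hold:
Path 1: C ← H → P ← Y
  H is a fork and H is not conditioned on; P is a collider and P is conditioned on, which opens it — no node blocks this path, so it is active.
Path 2: C ← H → Y
  H is a fork and H is not conditioned on — no node blocks this path, so it is active.
Path 3: C ← H → T → Y
  T is a chain here and T is conditioned on, so the path is blocked at T.
Path 4: C ← H → G → P ← Y
  G is a chain here and G is conditioned on, so the path is blocked at G.
Path 5: C → X → Y
  X is a chain and X is not conditioned on — no node blocks this path, so it is active.
Since the path C ← H → P ← Y is active, C and Y are not d-separated given {G, P, T}.

No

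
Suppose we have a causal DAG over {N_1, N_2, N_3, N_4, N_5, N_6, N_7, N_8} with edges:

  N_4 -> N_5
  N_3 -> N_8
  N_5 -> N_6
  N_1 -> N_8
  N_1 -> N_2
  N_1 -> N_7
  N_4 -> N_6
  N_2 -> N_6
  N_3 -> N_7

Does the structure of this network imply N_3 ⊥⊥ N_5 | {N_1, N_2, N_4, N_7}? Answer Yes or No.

There are 4 undirected paths between N_3 and N_5; checking each against the conditioning set {N_1, N_2, N_4, N_7}:
Path 1: N_3 → N_7 ← N_1 → N_2 → N_6 ← N_5
  N_1 is a fork here and N_1 is conditioned on, so the path is blocked at N_1.
Path 2: N_3 → N_7 ← N_1 → N_2 → N_6 ← N_4 → N_5
  N_1 is a fork here and N_1 is conditioned on, so the path is blocked at N_1.
Path 3: N_3 → N_8 ← N_1 → N_2 → N_6 ← N_5
  N_8 is a collider here and neither N_8 nor any of its descendants is conditioned on, so the collider stays closed — the path is blocked at N_8.
Path 4: N_3 → N_8 ← N_1 → N_2 → N_6 ← N_4 → N_5
  N_8 is a collider here and neither N_8 nor any of its descendants is conditioned on, so the collider stays closed — the path is blocked at N_8.
Since every path is blocked, d-separation holds.

Yes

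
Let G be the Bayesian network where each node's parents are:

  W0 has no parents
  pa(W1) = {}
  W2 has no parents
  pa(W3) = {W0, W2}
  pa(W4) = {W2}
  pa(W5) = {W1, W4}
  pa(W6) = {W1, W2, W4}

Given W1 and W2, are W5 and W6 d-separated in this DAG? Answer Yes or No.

Enumerating the 3 paths from W5 to W6 and testing each for blocking by {W1, W2}:
  1. W5 ← W1 → W6 — W1:fork[blocks] ⇒ blocked
  2. W5 ← W4 ← W2 → W6 — W4:chain[open]; W2:fork[blocks] ⇒ blocked
  3. W5 ← W4 → W6 — W4:fork[open] ⇒ active
Since the path W5 ← W4 → W6 is active, W5 and W6 are not d-separated given {W1, W2}.

No — W5 and W6 are not d-separated given {W1, W2}.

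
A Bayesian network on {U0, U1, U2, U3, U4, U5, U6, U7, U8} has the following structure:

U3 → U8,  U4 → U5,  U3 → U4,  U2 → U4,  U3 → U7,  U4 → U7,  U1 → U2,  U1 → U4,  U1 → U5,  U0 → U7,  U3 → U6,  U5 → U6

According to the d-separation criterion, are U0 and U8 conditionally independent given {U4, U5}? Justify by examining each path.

Yes

We examine all 5 paths between U0 and U8:
Path 1: U0 → U7 ← U4 ← U2 ← U1 → U5 → U6 ← U3 → U8
  U7 is a collider here and neither U7 nor any of its descendants is conditioned on, so the collider stays closed — the path is blocked at U7.
Path 2: U0 → U7 ← U4 → U5 → U6 ← U3 → U8
  U7 is a collider here and neither U7 nor any of its descendants is conditioned on, so the collider stays closed — the path is blocked at U7.
Path 3: U0 → U7 ← U4 ← U3 → U8
  U7 is a collider here and neither U7 nor any of its descendants is conditioned on, so the collider stays closed — the path is blocked at U7.
Path 4: U0 → U7 ← U4 ← U1 → U5 → U6 ← U3 → U8
  U7 is a collider here and neither U7 nor any of its descendants is conditioned on, so the collider stays closed — the path is blocked at U7.
Path 5: U0 → U7 ← U3 → U8
  U7 is a collider here and neither U7 nor any of its descendants is conditioned on, so the collider stays closed — the path is blocked at U7.
All paths are blocked; U0 ⊥ U8 | {U4, U5} holds.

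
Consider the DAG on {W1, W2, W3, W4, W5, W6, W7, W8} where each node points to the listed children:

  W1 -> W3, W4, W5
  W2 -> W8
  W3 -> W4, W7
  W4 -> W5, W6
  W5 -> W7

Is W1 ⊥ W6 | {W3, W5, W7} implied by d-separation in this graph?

We examine all 5 paths between W1 and W6:
Path 1: W1 → W3 → W7 ← W5 ← W4 → W6
  W3 is a chain here and W3 is conditioned on, so the path is blocked at W3.
Path 2: W1 → W3 → W4 → W6
  W3 is a chain here and W3 is conditioned on, so the path is blocked at W3.
Path 3: W1 → W5 → W7 ← W3 → W4 → W6
  W5 is a chain here and W5 is conditioned on, so the path is blocked at W5.
Path 4: W1 → W5 ← W4 → W6
  W5 is a collider and W5 is conditioned on, which opens it; W4 is a fork and W4 is not conditioned on — no node blocks this path, so it is active.
Path 5: W1 → W4 → W6
  W4 is a chain and W4 is not conditioned on — no node blocks this path, so it is active.
At least one path is unblocked, so d-separation fails.

No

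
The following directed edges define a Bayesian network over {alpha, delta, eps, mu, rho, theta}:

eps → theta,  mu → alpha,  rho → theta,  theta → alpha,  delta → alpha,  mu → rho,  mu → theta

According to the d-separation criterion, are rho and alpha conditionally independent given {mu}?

4 paths connect rho and alpha; each must be blocked for d-separation to hold:
Path 1: rho ← mu → alpha
  mu is a fork here and mu is conditioned on, so the path is blocked at mu.
Path 2: rho ← mu → theta → alpha
  mu is a fork here and mu is conditioned on, so the path is blocked at mu.
Path 3: rho → theta → alpha
  theta is a chain and theta is not conditioned on — no node blocks this path, so it is active.
Path 4: rho → theta ← mu → alpha
  theta is a collider here and neither theta nor any of its descendants is conditioned on, so the collider stays closed — the path is blocked at theta.
At least one path is unblocked, so d-separation fails.

No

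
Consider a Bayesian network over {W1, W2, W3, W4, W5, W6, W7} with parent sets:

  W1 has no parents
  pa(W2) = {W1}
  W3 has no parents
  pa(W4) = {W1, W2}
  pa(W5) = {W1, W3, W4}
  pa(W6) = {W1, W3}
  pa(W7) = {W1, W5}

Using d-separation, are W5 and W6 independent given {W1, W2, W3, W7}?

Yes

We examine all 5 paths between W5 and W6:
  1. W5 → W7 ← W1 → W6 — W7:collider[open]; W1:fork[blocks] ⇒ blocked
  2. W5 ← W4 ← W2 ← W1 → W6 — W4:chain[open]; W2:chain[blocks]; W1:fork[blocks] ⇒ blocked
  3. W5 ← W4 ← W1 → W6 — W4:chain[open]; W1:fork[blocks] ⇒ blocked
  4. W5 ← W3 → W6 — W3:fork[blocks] ⇒ blocked
  5. W5 ← W1 → W6 — W1:fork[blocks] ⇒ blocked
All paths are blocked; W5 ⊥ W6 | {W1, W2, W3, W7} holds.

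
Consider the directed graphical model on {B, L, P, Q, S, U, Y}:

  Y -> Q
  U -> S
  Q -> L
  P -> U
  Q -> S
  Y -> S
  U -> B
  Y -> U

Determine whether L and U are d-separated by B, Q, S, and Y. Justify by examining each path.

Yes

Enumerating the 4 paths from L to U and testing each for blocking by {B, Q, S, Y}:
Path 1: L ← Q → S ← Y → U
  Q is a fork here and Q is conditioned on, so the path is blocked at Q.
Path 2: L ← Q → S ← U
  Q is a fork here and Q is conditioned on, so the path is blocked at Q.
Path 3: L ← Q ← Y → S ← U
  Q is a chain here and Q is conditioned on, so the path is blocked at Q.
Path 4: L ← Q ← Y → U
  Q is a chain here and Q is conditioned on, so the path is blocked at Q.
Since every path is blocked, d-separation holds.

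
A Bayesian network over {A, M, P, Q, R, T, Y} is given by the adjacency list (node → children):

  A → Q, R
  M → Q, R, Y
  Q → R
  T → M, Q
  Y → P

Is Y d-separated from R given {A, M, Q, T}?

Yes — Y and R are d-separated given {A, M, Q, T}.

5 paths connect Y and R; each must be blocked for d-separation to hold:
  1. Y ← M ← T → Q ← A → R — M:chain[blocks]; T:fork[blocks]; Q:collider[open]; A:fork[blocks] ⇒ blocked
  2. Y ← M ← T → Q → R — M:chain[blocks]; T:fork[blocks]; Q:chain[blocks] ⇒ blocked
  3. Y ← M → Q ← A → R — M:fork[blocks]; Q:collider[open]; A:fork[blocks] ⇒ blocked
  4. Y ← M → Q → R — M:fork[blocks]; Q:chain[blocks] ⇒ blocked
  5. Y ← M → R — M:fork[blocks] ⇒ blocked
All paths are blocked; Y ⊥ R | {A, M, Q, T} holds.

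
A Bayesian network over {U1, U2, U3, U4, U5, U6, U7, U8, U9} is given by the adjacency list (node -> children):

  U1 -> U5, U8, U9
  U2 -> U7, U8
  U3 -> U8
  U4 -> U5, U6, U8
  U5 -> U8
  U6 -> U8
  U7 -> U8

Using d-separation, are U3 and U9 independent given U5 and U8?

4 paths connect U3 and U9; each must be blocked for d-separation to hold:
  1. U3 → U8 ← U5 ← U1 → U9 — U8:collider[open]; U5:chain[blocks]; U1:fork[open] ⇒ blocked
  2. U3 → U8 ← U4 → U5 ← U1 → U9 — U8:collider[open]; U4:fork[open]; U5:collider[open]; U1:fork[open] ⇒ active
  3. U3 → U8 ← U6 ← U4 → U5 ← U1 → U9 — U8:collider[open]; U6:chain[open]; U4:fork[open]; U5:collider[open]; U1:fork[open] ⇒ active
  4. U3 → U8 ← U1 → U9 — U8:collider[open]; U1:fork[open] ⇒ active
Because an active path exists, U3 and U9 are not d-separated.

No — U3 and U9 are not d-separated given {U5, U8}.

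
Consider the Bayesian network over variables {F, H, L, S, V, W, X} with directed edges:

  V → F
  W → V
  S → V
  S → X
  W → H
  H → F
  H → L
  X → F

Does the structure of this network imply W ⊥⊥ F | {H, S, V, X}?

Yes

Enumerating the 3 paths from W to F and testing each for blocking by {H, S, V, X}:
Path 1: W → V → F
  V is a chain here and V is conditioned on, so the path is blocked at V.
Path 2: W → V ← S → X → F
  S is a fork here and S is conditioned on, so the path is blocked at S.
Path 3: W → H → F
  H is a chain here and H is conditioned on, so the path is blocked at H.
Since every path is blocked, d-separation holds.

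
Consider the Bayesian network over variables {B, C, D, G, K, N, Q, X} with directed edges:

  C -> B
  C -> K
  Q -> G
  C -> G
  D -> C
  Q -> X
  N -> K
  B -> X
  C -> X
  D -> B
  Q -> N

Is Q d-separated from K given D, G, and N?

No

5 paths connect Q and K; each must be blocked for d-separation to hold:
  1. Q → X ← C → K — X:collider[blocks]; C:fork[open] ⇒ blocked
  2. Q → X ← B ← C → K — X:collider[blocks]; B:chain[open]; C:fork[open] ⇒ blocked
  3. Q → X ← B ← D → C → K — X:collider[blocks]; B:chain[open]; D:fork[blocks]; C:chain[open] ⇒ blocked
  4. Q → G ← C → K — G:collider[open]; C:fork[open] ⇒ active
  5. Q → N → K — N:chain[blocks] ⇒ blocked
At least one path is unblocked, so d-separation fails.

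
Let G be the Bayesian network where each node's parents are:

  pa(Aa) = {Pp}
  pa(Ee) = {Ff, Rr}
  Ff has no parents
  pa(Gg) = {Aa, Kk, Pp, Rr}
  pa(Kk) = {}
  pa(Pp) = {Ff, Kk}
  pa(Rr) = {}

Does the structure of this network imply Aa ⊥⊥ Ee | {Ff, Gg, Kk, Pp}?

6 paths connect Aa and Ee; each must be blocked for d-separation to hold:
  1. Aa ← Pp ← Ff → Ee — Pp:chain[blocks]; Ff:fork[blocks] ⇒ blocked
  2. Aa ← Pp → Gg ← Rr → Ee — Pp:fork[blocks]; Gg:collider[open]; Rr:fork[open] ⇒ blocked
  3. Aa ← Pp ← Kk → Gg ← Rr → Ee — Pp:chain[blocks]; Kk:fork[blocks]; Gg:collider[open]; Rr:fork[open] ⇒ blocked
  4. Aa → Gg ← Pp ← Ff → Ee — Gg:collider[open]; Pp:chain[blocks]; Ff:fork[blocks] ⇒ blocked
  5. Aa → Gg ← Rr → Ee — Gg:collider[open]; Rr:fork[open] ⇒ active
  6. Aa → Gg ← Kk → Pp ← Ff → Ee — Gg:collider[open]; Kk:fork[blocks]; Pp:collider[open]; Ff:fork[blocks] ⇒ blocked
Because an active path exists, Aa and Ee are not d-separated.

No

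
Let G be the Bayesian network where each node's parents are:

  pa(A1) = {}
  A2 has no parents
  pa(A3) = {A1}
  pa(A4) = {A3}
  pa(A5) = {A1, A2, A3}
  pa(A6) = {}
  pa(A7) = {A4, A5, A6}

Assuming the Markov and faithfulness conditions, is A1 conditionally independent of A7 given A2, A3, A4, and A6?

No

There are 4 undirected paths between A1 and A7; checking each against the conditioning set {A2, A3, A4, A6}:
Path 1: A1 → A5 → A7
  A5 is a chain and A5 is not conditioned on — no node blocks this path, so it is active.
Path 2: A1 → A5 ← A3 → A4 → A7
  A5 is a collider here and neither A5 nor any of its descendants is conditioned on, so the collider stays closed — the path is blocked at A5.
Path 3: A1 → A3 → A5 → A7
  A3 is a chain here and A3 is conditioned on, so the path is blocked at A3.
Path 4: A1 → A3 → A4 → A7
  A3 is a chain here and A3 is conditioned on, so the path is blocked at A3.
Since the path A1 → A5 → A7 is active, A1 and A7 are not d-separated given {A2, A3, A4, A6}.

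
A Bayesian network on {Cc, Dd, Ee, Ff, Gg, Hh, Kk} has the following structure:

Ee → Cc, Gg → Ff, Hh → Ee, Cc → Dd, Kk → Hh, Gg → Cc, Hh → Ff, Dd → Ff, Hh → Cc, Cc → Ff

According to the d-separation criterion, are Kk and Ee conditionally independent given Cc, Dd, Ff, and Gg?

We examine all 5 paths between Kk and Ee:
Path 1: Kk → Hh → Ff ← Cc ← Ee
  Cc is a chain here and Cc is conditioned on, so the path is blocked at Cc.
Path 2: Kk → Hh → Ff ← Gg → Cc ← Ee
  Gg is a fork here and Gg is conditioned on, so the path is blocked at Gg.
Path 3: Kk → Hh → Ff ← Dd ← Cc ← Ee
  Dd is a chain here and Dd is conditioned on, so the path is blocked at Dd.
Path 4: Kk → Hh → Ee
  Hh is a chain and Hh is not conditioned on — no node blocks this path, so it is active.
Path 5: Kk → Hh → Cc ← Ee
  Hh is a chain and Hh is not conditioned on; Cc is a collider and Cc is conditioned on, which opens it — no node blocks this path, so it is active.
Because an active path exists, Kk and Ee are not d-separated.

No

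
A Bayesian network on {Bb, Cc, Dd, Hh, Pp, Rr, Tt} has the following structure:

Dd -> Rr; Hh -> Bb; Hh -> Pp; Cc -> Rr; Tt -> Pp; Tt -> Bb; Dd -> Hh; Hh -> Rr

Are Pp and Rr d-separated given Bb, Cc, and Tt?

There are 4 undirected paths between Pp and Rr; checking each against the conditioning set {Bb, Cc, Tt}:
Path 1: Pp ← Hh ← Dd → Rr
  Hh is a chain and Hh is not conditioned on; Dd is a fork and Dd is not conditioned on — no node blocks this path, so it is active.
Path 2: Pp ← Hh → Rr
  Hh is a fork and Hh is not conditioned on — no node blocks this path, so it is active.
Path 3: Pp ← Tt → Bb ← Hh ← Dd → Rr
  Tt is a fork here and Tt is conditioned on, so the path is blocked at Tt.
Path 4: Pp ← Tt → Bb ← Hh → Rr
  Tt is a fork here and Tt is conditioned on, so the path is blocked at Tt.
Since the path Pp ← Hh ← Dd → Rr is active, Pp and Rr are not d-separated given {Bb, Cc, Tt}.

No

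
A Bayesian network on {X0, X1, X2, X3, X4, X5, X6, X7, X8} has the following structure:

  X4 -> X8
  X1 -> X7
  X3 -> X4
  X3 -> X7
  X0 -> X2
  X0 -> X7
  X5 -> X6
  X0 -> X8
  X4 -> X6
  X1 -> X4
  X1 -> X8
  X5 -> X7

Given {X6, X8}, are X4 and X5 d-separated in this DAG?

No

There are 6 undirected paths between X4 and X5; checking each against the conditioning set {X6, X8}:
Path 1: X4 ← X1 → X7 ← X5
  X7 is a collider here and neither X7 nor any of its descendants is conditioned on, so the collider stays closed — the path is blocked at X7.
Path 2: X4 ← X1 → X8 ← X0 → X7 ← X5
  X7 is a collider here and neither X7 nor any of its descendants is conditioned on, so the collider stays closed — the path is blocked at X7.
Path 3: X4 → X6 ← X5
  X6 is a collider and X6 is conditioned on, which opens it — no node blocks this path, so it is active.
Path 4: X4 ← X3 → X7 ← X5
  X7 is a collider here and neither X7 nor any of its descendants is conditioned on, so the collider stays closed — the path is blocked at X7.
Path 5: X4 → X8 ← X0 → X7 ← X5
  X7 is a collider here and neither X7 nor any of its descendants is conditioned on, so the collider stays closed — the path is blocked at X7.
Path 6: X4 → X8 ← X1 → X7 ← X5
  X7 is a collider here and neither X7 nor any of its descendants is conditioned on, so the collider stays closed — the path is blocked at X7.
At least one path is unblocked, so d-separation fails.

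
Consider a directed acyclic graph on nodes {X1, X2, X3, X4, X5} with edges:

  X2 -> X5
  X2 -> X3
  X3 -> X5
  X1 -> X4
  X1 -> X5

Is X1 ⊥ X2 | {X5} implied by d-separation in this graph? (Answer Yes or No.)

No — X1 and X2 are not d-separated given {X5}.

2 paths connect X1 and X2; each must be blocked for d-separation to hold:
Path 1: X1 → X5 ← X3 ← X2
  X5 is a collider and X5 is conditioned on, which opens it; X3 is a chain and X3 is not conditioned on — no node blocks this path, so it is active.
Path 2: X1 → X5 ← X2
  X5 is a collider and X5 is conditioned on, which opens it — no node blocks this path, so it is active.
Since the path X1 → X5 ← X3 ← X2 is active, X1 and X2 are not d-separated given {X5}.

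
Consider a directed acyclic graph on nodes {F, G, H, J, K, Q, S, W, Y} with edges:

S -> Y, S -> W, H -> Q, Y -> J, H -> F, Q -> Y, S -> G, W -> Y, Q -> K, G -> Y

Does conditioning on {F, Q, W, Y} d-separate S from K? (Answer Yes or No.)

We examine all 3 paths between S and K:
  1. S → W → Y ← Q → K — W:chain[blocks]; Y:collider[open]; Q:fork[blocks] ⇒ blocked
  2. S → Y ← Q → K — Y:collider[open]; Q:fork[blocks] ⇒ blocked
  3. S → G → Y ← Q → K — G:chain[open]; Y:collider[open]; Q:fork[blocks] ⇒ blocked
Every path is blocked, so S and K are d-separated given {F, Q, W, Y}.

Yes — S and K are d-separated given {F, Q, W, Y}.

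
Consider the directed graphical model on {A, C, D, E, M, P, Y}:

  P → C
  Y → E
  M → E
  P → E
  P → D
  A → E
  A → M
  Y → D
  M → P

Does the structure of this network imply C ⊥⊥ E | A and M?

4 paths connect C and E; each must be blocked for d-separation to hold:
Path 1: C ← P → E
  P is a fork and P is not conditioned on — no node blocks this path, so it is active.
Path 2: C ← P → D ← Y → E
  D is a collider here and neither D nor any of its descendants is conditioned on, so the collider stays closed — the path is blocked at D.
Path 3: C ← P ← M → E
  M is a fork here and M is conditioned on, so the path is blocked at M.
Path 4: C ← P ← M ← A → E
  M is a chain here and M is conditioned on, so the path is blocked at M.
Since the path C ← P → E is active, C and E are not d-separated given {A, M}.

No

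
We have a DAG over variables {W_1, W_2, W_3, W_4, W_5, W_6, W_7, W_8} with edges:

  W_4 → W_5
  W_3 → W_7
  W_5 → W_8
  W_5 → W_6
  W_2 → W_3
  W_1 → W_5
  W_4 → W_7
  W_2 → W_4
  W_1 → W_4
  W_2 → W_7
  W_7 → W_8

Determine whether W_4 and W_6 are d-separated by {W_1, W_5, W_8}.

Yes

Enumerating the 5 paths from W_4 to W_6 and testing each for blocking by {W_1, W_5, W_8}:
Path 1: W_4 → W_7 → W_8 ← W_5 → W_6
  W_5 is a fork here and W_5 is conditioned on, so the path is blocked at W_5.
Path 2: W_4 ← W_2 → W_3 → W_7 → W_8 ← W_5 → W_6
  W_5 is a fork here and W_5 is conditioned on, so the path is blocked at W_5.
Path 3: W_4 ← W_2 → W_7 → W_8 ← W_5 → W_6
  W_5 is a fork here and W_5 is conditioned on, so the path is blocked at W_5.
Path 4: W_4 → W_5 → W_6
  W_5 is a chain here and W_5 is conditioned on, so the path is blocked at W_5.
Path 5: W_4 ← W_1 → W_5 → W_6
  W_1 is a fork here and W_1 is conditioned on, so the path is blocked at W_1.
Since every path is blocked, d-separation holds.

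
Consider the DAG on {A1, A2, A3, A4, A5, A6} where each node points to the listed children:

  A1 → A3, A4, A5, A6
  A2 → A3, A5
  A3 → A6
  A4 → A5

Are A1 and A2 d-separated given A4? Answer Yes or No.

Yes

There are 4 undirected paths between A1 and A2; checking each against the conditioning set {A4}:
  1. A1 → A6 ← A3 ← A2 — A6:collider[blocks]; A3:chain[open] ⇒ blocked
  2. A1 → A5 ← A2 — A5:collider[blocks] ⇒ blocked
  3. A1 → A3 ← A2 — A3:collider[blocks] ⇒ blocked
  4. A1 → A4 → A5 ← A2 — A4:chain[blocks]; A5:collider[blocks] ⇒ blocked
All paths are blocked; A1 ⊥ A2 | {A4} holds.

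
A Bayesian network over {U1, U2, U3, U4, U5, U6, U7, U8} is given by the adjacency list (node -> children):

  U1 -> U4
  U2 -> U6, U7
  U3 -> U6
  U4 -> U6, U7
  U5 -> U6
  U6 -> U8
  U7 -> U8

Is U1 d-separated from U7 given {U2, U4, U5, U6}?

Yes

We examine all 3 paths between U1 and U7:
  1. U1 → U4 → U6 → U8 ← U7 — U4:chain[blocks]; U6:chain[blocks]; U8:collider[blocks] ⇒ blocked
  2. U1 → U4 → U6 ← U2 → U7 — U4:chain[blocks]; U6:collider[open]; U2:fork[blocks] ⇒ blocked
  3. U1 → U4 → U7 — U4:chain[blocks] ⇒ blocked
Since every path is blocked, d-separation holds.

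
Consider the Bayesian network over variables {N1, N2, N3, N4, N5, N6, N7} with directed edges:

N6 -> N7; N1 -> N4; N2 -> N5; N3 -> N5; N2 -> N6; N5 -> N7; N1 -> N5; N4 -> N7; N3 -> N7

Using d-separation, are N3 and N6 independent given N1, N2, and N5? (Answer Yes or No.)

6 paths connect N3 and N6; each must be blocked for d-separation to hold:
Path 1: N3 → N7 ← N4 ← N1 → N5 ← N2 → N6
  N7 is a collider here and neither N7 nor any of its descendants is conditioned on, so the collider stays closed — the path is blocked at N7.
Path 2: N3 → N7 ← N5 ← N2 → N6
  N7 is a collider here and neither N7 nor any of its descendants is conditioned on, so the collider stays closed — the path is blocked at N7.
Path 3: N3 → N7 ← N6
  N7 is a collider here and neither N7 nor any of its descendants is conditioned on, so the collider stays closed — the path is blocked at N7.
Path 4: N3 → N5 → N7 ← N6
  N5 is a chain here and N5 is conditioned on, so the path is blocked at N5.
Path 5: N3 → N5 ← N2 → N6
  N2 is a fork here and N2 is conditioned on, so the path is blocked at N2.
Path 6: N3 → N5 ← N1 → N4 → N7 ← N6
  N1 is a fork here and N1 is conditioned on, so the path is blocked at N1.
Every path is blocked, so N3 and N6 are d-separated given {N1, N2, N5}.

Yes — N3 and N6 are d-separated given {N1, N2, N5}.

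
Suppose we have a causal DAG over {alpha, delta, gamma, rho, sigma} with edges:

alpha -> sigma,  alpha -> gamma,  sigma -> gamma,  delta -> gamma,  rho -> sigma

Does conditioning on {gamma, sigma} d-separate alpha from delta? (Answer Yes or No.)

Enumerating the 2 paths from alpha to delta and testing each for blocking by {gamma, sigma}:
Path 1: alpha → sigma → gamma ← delta
  sigma is a chain here and sigma is conditioned on, so the path is blocked at sigma.
Path 2: alpha → gamma ← delta
  gamma is a collider and gamma is conditioned on, which opens it — no node blocks this path, so it is active.
Since the path alpha → gamma ← delta is active, alpha and delta are not d-separated given {gamma, sigma}.

No — alpha and delta are not d-separated given {gamma, sigma}.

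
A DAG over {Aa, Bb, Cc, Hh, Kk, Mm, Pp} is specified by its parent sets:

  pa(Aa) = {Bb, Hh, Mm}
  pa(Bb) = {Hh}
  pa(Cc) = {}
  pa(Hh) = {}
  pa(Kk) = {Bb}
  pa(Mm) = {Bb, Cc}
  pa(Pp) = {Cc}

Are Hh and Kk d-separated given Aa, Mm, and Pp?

There are 3 undirected paths between Hh and Kk; checking each against the conditioning set {Aa, Mm, Pp}:
  1. Hh → Aa ← Bb → Kk — Aa:collider[open]; Bb:fork[open] ⇒ active
  2. Hh → Aa ← Mm ← Bb → Kk — Aa:collider[open]; Mm:chain[blocks]; Bb:fork[open] ⇒ blocked
  3. Hh → Bb → Kk — Bb:chain[open] ⇒ active
Because an active path exists, Hh and Kk are not d-separated.

No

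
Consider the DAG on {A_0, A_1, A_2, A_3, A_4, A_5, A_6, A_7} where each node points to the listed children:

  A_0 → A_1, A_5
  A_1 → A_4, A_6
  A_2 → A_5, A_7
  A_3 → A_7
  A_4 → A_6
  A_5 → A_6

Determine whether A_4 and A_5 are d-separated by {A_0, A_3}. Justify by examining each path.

Yes

4 paths connect A_4 and A_5; each must be blocked for d-separation to hold:
Path 1: A_4 ← A_1 → A_6 ← A_5
  A_6 is a collider here and neither A_6 nor any of its descendants is conditioned on, so the collider stays closed — the path is blocked at A_6.
Path 2: A_4 ← A_1 ← A_0 → A_5
  A_0 is a fork here and A_0 is conditioned on, so the path is blocked at A_0.
Path 3: A_4 → A_6 ← A_5
  A_6 is a collider here and neither A_6 nor any of its descendants is conditioned on, so the collider stays closed — the path is blocked at A_6.
Path 4: A_4 → A_6 ← A_1 ← A_0 → A_5
  A_6 is a collider here and neither A_6 nor any of its descendants is conditioned on, so the collider stays closed — the path is blocked at A_6.
Since every path is blocked, d-separation holds.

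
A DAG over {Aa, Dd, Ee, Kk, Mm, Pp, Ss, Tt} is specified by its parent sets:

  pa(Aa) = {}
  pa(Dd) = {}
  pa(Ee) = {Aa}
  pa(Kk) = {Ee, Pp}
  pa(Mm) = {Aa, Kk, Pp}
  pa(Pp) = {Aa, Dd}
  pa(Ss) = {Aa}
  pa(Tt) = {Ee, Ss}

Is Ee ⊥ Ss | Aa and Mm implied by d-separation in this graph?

Yes — Ee and Ss are d-separated given {Aa, Mm}.

We examine all 6 paths between Ee and Ss:
Path 1: Ee → Tt ← Ss
  Tt is a collider here and neither Tt nor any of its descendants is conditioned on, so the collider stays closed — the path is blocked at Tt.
Path 2: Ee → Kk ← Pp → Mm ← Aa → Ss
  Aa is a fork here and Aa is conditioned on, so the path is blocked at Aa.
Path 3: Ee → Kk ← Pp ← Aa → Ss
  Aa is a fork here and Aa is conditioned on, so the path is blocked at Aa.
Path 4: Ee → Kk → Mm ← Pp ← Aa → Ss
  Aa is a fork here and Aa is conditioned on, so the path is blocked at Aa.
Path 5: Ee → Kk → Mm ← Aa → Ss
  Aa is a fork here and Aa is conditioned on, so the path is blocked at Aa.
Path 6: Ee ← Aa → Ss
  Aa is a fork here and Aa is conditioned on, so the path is blocked at Aa.
All paths are blocked; Ee ⊥ Ss | {Aa, Mm} holds.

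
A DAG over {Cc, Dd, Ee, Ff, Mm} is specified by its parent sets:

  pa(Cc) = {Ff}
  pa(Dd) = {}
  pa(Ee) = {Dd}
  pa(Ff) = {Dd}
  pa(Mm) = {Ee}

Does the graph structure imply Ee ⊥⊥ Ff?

The only undirected path from Ee to Ff is:
  1. Ee ← Dd → Ff — Dd:fork[open] ⇒ active
At least one path is unblocked, so d-separation fails.

No — Ee and Ff are not d-separated given ∅.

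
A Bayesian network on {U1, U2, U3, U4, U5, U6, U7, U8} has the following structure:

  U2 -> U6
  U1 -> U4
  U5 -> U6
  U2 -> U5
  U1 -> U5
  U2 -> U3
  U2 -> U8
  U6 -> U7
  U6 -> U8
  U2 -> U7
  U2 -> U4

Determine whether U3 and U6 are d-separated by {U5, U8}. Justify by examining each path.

No

Enumerating the 5 paths from U3 to U6 and testing each for blocking by {U5, U8}:
  1. U3 ← U2 → U7 ← U6 — U2:fork[open]; U7:collider[blocks] ⇒ blocked
  2. U3 ← U2 → U6 — U2:fork[open] ⇒ active
  3. U3 ← U2 → U4 ← U1 → U5 → U6 — U2:fork[open]; U4:collider[blocks]; U1:fork[open]; U5:chain[blocks] ⇒ blocked
  4. U3 ← U2 → U5 → U6 — U2:fork[open]; U5:chain[blocks] ⇒ blocked
  5. U3 ← U2 → U8 ← U6 — U2:fork[open]; U8:collider[open] ⇒ active
Since the path U3 ← U2 → U6 is active, U3 and U6 are not d-separated given {U5, U8}.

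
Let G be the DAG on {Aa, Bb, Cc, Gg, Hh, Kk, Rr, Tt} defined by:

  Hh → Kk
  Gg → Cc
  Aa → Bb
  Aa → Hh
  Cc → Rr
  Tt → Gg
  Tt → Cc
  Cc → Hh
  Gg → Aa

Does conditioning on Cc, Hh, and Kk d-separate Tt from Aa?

No

4 paths connect Tt and Aa; each must be blocked for d-separation to hold:
Path 1: Tt → Gg → Aa
  Gg is a chain and Gg is not conditioned on — no node blocks this path, so it is active.
Path 2: Tt → Gg → Cc → Hh ← Aa
  Cc is a chain here and Cc is conditioned on, so the path is blocked at Cc.
Path 3: Tt → Cc ← Gg → Aa
  Cc is a collider and Cc is conditioned on, which opens it; Gg is a fork and Gg is not conditioned on — no node blocks this path, so it is active.
Path 4: Tt → Cc → Hh ← Aa
  Cc is a chain here and Cc is conditioned on, so the path is blocked at Cc.
Because an active path exists, Tt and Aa are not d-separated.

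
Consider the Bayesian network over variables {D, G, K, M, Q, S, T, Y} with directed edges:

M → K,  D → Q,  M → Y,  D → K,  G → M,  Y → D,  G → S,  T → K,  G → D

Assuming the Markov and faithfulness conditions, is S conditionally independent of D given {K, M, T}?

There are 3 undirected paths between S and D; checking each against the conditioning set {K, M, T}:
Path 1: S ← G → M → Y → D
  M is a chain here and M is conditioned on, so the path is blocked at M.
Path 2: S ← G → M → K ← D
  M is a chain here and M is conditioned on, so the path is blocked at M.
Path 3: S ← G → D
  G is a fork and G is not conditioned on — no node blocks this path, so it is active.
Since the path S ← G → D is active, S and D are not d-separated given {K, M, T}.

No — S and D are not d-separated given {K, M, T}.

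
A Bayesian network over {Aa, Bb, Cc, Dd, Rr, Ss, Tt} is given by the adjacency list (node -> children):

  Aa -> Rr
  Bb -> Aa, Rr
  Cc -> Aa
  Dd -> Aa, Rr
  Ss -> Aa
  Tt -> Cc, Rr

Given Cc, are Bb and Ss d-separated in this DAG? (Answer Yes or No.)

Yes

There are 4 undirected paths between Bb and Ss; checking each against the conditioning set {Cc}:
Path 1: Bb → Aa ← Ss
  Aa is a collider here and neither Aa nor any of its descendants is conditioned on, so the collider stays closed — the path is blocked at Aa.
Path 2: Bb → Rr ← Dd → Aa ← Ss
  Rr is a collider here and neither Rr nor any of its descendants is conditioned on, so the collider stays closed — the path is blocked at Rr.
Path 3: Bb → Rr ← Aa ← Ss
  Rr is a collider here and neither Rr nor any of its descendants is conditioned on, so the collider stays closed — the path is blocked at Rr.
Path 4: Bb → Rr ← Tt → Cc → Aa ← Ss
  Rr is a collider here and neither Rr nor any of its descendants is conditioned on, so the collider stays closed — the path is blocked at Rr.
Since every path is blocked, d-separation holds.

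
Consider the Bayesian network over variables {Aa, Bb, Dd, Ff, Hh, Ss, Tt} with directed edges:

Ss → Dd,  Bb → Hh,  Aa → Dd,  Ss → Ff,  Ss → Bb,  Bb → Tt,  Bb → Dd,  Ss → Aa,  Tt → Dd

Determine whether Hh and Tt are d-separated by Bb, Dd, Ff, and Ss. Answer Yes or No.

We examine all 4 paths between Hh and Tt:
Path 1: Hh ← Bb ← Ss → Aa → Dd ← Tt
  Bb is a chain here and Bb is conditioned on, so the path is blocked at Bb.
Path 2: Hh ← Bb ← Ss → Dd ← Tt
  Bb is a chain here and Bb is conditioned on, so the path is blocked at Bb.
Path 3: Hh ← Bb → Dd ← Tt
  Bb is a fork here and Bb is conditioned on, so the path is blocked at Bb.
Path 4: Hh ← Bb → Tt
  Bb is a fork here and Bb is conditioned on, so the path is blocked at Bb.
All paths are blocked; Hh ⊥ Tt | {Bb, Dd, Ff, Ss} holds.

Yes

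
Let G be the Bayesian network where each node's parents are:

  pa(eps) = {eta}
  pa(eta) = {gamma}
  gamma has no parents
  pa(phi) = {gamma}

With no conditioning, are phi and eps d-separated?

There is one path between phi and eps:
  1. phi ← gamma → eta → eps — gamma:fork[open]; eta:chain[open] ⇒ active
At least one path is unblocked, so d-separation fails.

No — phi and eps are not d-separated given ∅.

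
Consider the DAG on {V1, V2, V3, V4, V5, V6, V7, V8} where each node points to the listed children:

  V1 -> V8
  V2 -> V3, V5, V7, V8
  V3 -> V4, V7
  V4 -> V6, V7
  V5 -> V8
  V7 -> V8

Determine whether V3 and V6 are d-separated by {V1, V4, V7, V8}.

Yes

5 paths connect V3 and V6; each must be blocked for d-separation to hold:
Path 1: V3 → V7 ← V4 → V6
  V4 is a fork here and V4 is conditioned on, so the path is blocked at V4.
Path 2: V3 ← V2 → V7 ← V4 → V6
  V4 is a fork here and V4 is conditioned on, so the path is blocked at V4.
Path 3: V3 ← V2 → V5 → V8 ← V7 ← V4 → V6
  V7 is a chain here and V7 is conditioned on, so the path is blocked at V7.
Path 4: V3 ← V2 → V8 ← V7 ← V4 → V6
  V7 is a chain here and V7 is conditioned on, so the path is blocked at V7.
Path 5: V3 → V4 → V6
  V4 is a chain here and V4 is conditioned on, so the path is blocked at V4.
Since every path is blocked, d-separation holds.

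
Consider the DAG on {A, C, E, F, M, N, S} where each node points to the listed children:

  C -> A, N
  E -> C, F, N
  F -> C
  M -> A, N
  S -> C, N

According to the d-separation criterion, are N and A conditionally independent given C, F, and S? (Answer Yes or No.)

We examine all 5 paths between N and A:
Path 1: N ← C → A
  C is a fork here and C is conditioned on, so the path is blocked at C.
Path 2: N ← S → C → A
  S is a fork here and S is conditioned on, so the path is blocked at S.
Path 3: N ← M → A
  M is a fork and M is not conditioned on — no node blocks this path, so it is active.
Path 4: N ← E → C → A
  C is a chain here and C is conditioned on, so the path is blocked at C.
Path 5: N ← E → F → C → A
  F is a chain here and F is conditioned on, so the path is blocked at F.
At least one path is unblocked, so d-separation fails.

No — N and A are not d-separated given {C, F, S}.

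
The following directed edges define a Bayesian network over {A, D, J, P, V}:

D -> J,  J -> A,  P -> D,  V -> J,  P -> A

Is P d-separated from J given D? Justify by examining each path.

Yes

2 paths connect P and J; each must be blocked for d-separation to hold:
Path 1: P → D → J
  D is a chain here and D is conditioned on, so the path is blocked at D.
Path 2: P → A ← J
  A is a collider here and neither A nor any of its descendants is conditioned on, so the collider stays closed — the path is blocked at A.
Since every path is blocked, d-separation holds.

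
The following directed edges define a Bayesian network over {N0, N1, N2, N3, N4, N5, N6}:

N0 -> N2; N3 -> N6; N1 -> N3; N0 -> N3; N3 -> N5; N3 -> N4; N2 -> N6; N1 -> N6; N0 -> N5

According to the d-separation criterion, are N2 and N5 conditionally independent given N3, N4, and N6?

No — N2 and N5 are not d-separated given {N3, N4, N6}.

We examine all 6 paths between N2 and N5:
Path 1: N2 → N6 ← N3 ← N0 → N5
  N3 is a chain here and N3 is conditioned on, so the path is blocked at N3.
Path 2: N2 → N6 ← N3 → N5
  N3 is a fork here and N3 is conditioned on, so the path is blocked at N3.
Path 3: N2 → N6 ← N1 → N3 ← N0 → N5
  N6 is a collider and N6 is conditioned on, which opens it; N1 is a fork and N1 is not conditioned on; N3 is a collider and N3 is conditioned on, which opens it; N0 is a fork and N0 is not conditioned on — no node blocks this path, so it is active.
Path 4: N2 → N6 ← N1 → N3 → N5
  N3 is a chain here and N3 is conditioned on, so the path is blocked at N3.
Path 5: N2 ← N0 → N3 → N5
  N3 is a chain here and N3 is conditioned on, so the path is blocked at N3.
Path 6: N2 ← N0 → N5
  N0 is a fork and N0 is not conditioned on — no node blocks this path, so it is active.
Since the path N2 → N6 ← N1 → N3 ← N0 → N5 is active, N2 and N5 are not d-separated given {N3, N4, N6}.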